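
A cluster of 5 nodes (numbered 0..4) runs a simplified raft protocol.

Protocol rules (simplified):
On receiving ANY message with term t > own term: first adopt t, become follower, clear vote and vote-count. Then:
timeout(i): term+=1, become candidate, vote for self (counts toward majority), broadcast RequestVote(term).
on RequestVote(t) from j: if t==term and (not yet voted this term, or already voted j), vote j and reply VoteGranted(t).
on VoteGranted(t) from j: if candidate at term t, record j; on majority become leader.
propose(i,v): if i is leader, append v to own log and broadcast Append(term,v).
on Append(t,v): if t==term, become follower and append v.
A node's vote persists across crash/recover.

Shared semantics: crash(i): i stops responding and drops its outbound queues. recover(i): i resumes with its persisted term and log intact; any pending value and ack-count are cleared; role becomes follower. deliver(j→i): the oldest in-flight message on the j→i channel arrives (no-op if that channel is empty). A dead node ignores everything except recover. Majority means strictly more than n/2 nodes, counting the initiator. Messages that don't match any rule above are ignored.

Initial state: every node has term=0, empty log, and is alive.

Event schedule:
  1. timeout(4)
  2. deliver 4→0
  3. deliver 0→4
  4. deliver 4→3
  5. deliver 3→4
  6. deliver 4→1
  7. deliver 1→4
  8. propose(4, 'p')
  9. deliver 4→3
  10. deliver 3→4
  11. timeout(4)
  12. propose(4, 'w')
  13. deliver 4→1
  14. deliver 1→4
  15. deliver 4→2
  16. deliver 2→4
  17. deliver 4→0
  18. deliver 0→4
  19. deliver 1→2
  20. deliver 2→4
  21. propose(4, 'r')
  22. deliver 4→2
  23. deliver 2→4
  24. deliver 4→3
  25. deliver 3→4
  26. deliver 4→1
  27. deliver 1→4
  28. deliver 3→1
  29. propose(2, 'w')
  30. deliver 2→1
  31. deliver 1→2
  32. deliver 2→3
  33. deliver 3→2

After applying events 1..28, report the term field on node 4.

2

e1 timeout(4): 4[cand,t=1,-]
e2 deliver 4→0: 0[foll,t=1,-]
e3 deliver 0→4: ·
e4 deliver 4→3: 3[foll,t=1,-]
e5 deliver 3→4: 4[lead,t=1,-]
e6 deliver 4→1: 1[foll,t=1,-]
e7 deliver 1→4: ·
e8 propose(4,'p'): 4[lead,t=1,p]
e9 deliver 4→3: 3[foll,t=1,p]
e10 deliver 3→4: ·
e11 timeout(4): 4[cand,t=2,p]
e12 propose(4,'w'): ·
e13 deliver 4→1: 1[foll,t=1,p]
e14 deliver 1→4: ·
e15 deliver 4→2: 2[foll,t=1,-]
e16 deliver 2→4: ·
e17 deliver 4→0: 0[foll,t=1,p]
e18 deliver 0→4: ·
e19 deliver 1→2: ·
e20 deliver 2→4: ·
e21 propose(4,'r'): ·
e22 deliver 4→2: 2[foll,t=1,p]
e23 deliver 2→4: ·
e24 deliver 4→3: 3[foll,t=2,p]
e25 deliver 3→4: ·
e26 deliver 4→1: 1[foll,t=2,p]
e27 deliver 1→4: 4[lead,t=2,p]
e28 deliver 3→1: ·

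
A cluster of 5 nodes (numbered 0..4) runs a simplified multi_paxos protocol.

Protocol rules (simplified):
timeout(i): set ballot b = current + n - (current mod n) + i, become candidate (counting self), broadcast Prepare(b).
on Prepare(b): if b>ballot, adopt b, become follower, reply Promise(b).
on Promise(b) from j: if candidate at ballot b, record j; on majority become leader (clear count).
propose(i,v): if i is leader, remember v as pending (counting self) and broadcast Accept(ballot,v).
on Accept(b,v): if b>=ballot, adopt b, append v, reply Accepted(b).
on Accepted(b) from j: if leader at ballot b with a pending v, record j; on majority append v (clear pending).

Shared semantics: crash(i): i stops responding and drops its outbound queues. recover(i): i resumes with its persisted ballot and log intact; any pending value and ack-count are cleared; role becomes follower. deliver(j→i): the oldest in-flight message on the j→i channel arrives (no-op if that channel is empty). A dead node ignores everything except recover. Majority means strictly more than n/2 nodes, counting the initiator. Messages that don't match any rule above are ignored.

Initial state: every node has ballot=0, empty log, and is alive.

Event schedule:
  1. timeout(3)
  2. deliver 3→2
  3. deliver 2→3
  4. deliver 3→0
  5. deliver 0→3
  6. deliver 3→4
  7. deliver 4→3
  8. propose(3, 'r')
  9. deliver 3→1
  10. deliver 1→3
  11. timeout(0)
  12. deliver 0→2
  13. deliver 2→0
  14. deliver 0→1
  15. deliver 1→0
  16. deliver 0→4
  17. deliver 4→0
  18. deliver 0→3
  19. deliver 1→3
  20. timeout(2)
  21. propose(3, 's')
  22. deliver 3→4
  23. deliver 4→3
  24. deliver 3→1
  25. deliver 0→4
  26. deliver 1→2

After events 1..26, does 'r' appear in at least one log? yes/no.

step 1 timeout(3): 3={cand,b=8,log=-}
step 2 deliver 3→2: 2={foll,b=8,log=-}
step 3 deliver 2→3: —
step 4 deliver 3→0: 0={foll,b=8,log=-}
step 5 deliver 0→3: 3={lead,b=8,log=-}
step 6 deliver 3→4: 4={foll,b=8,log=-}
step 7 deliver 4→3: —
step 8 propose(3,'r'): —
step 9 deliver 3→1: 1={foll,b=8,log=-}
step 10 deliver 1→3: —
step 11 timeout(0): 0={cand,b=10,log=-}
step 12 deliver 0→2: 2={foll,b=10,log=-}
step 13 deliver 2→0: —
step 14 deliver 0→1: 1={foll,b=10,log=-}
step 15 deliver 1→0: 0={lead,b=10,log=-}
step 16 deliver 0→4: 4={foll,b=10,log=-}
step 17 deliver 4→0: —
step 18 deliver 0→3: 3={foll,b=10,log=-}
step 19 deliver 1→3: —
step 20 timeout(2): 2={cand,b=17,log=-}
step 21 propose(3,'s'): —
step 22 deliver 3→4: —
step 23 deliver 4→3: —
step 24 deliver 3→1: —
step 25 deliver 0→4: —
step 26 deliver 1→2: —

no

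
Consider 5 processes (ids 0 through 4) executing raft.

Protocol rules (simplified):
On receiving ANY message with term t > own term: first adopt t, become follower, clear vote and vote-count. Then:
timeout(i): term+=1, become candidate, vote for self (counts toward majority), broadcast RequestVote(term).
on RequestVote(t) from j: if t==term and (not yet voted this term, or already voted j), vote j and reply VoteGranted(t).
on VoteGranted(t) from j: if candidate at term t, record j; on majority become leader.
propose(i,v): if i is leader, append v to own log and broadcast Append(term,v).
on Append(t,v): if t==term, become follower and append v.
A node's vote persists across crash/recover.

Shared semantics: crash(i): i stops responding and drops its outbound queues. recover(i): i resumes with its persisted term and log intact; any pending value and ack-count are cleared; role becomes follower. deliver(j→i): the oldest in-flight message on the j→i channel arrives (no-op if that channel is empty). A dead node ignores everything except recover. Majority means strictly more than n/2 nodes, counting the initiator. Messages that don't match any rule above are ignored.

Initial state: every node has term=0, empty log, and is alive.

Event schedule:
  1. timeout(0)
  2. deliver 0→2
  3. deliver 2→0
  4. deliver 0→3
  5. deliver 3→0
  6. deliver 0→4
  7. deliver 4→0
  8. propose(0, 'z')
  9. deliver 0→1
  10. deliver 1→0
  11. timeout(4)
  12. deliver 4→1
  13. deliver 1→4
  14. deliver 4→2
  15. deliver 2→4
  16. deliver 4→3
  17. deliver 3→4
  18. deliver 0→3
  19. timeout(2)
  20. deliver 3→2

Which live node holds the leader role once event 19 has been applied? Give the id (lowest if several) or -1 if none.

0

step 1 timeout(0): 0={cand,t=1,log=-}
step 2 deliver 0→2: 2={foll,t=1,log=-}
step 3 deliver 2→0: —
step 4 deliver 0→3: 3={foll,t=1,log=-}
step 5 deliver 3→0: 0={lead,t=1,log=-}
step 6 deliver 0→4: 4={foll,t=1,log=-}
step 7 deliver 4→0: —
step 8 propose(0,'z'): 0={lead,t=1,log=z}
step 9 deliver 0→1: 1={foll,t=1,log=-}
step 10 deliver 1→0: —
step 11 timeout(4): 4={cand,t=2,log=-}
step 12 deliver 4→1: 1={foll,t=2,log=-}
step 13 deliver 1→4: —
step 14 deliver 4→2: 2={foll,t=2,log=-}
step 15 deliver 2→4: 4={lead,t=2,log=-}
step 16 deliver 4→3: 3={foll,t=2,log=-}
step 17 deliver 3→4: —
step 18 deliver 0→3: —
step 19 timeout(2): 2={cand,t=3,log=-}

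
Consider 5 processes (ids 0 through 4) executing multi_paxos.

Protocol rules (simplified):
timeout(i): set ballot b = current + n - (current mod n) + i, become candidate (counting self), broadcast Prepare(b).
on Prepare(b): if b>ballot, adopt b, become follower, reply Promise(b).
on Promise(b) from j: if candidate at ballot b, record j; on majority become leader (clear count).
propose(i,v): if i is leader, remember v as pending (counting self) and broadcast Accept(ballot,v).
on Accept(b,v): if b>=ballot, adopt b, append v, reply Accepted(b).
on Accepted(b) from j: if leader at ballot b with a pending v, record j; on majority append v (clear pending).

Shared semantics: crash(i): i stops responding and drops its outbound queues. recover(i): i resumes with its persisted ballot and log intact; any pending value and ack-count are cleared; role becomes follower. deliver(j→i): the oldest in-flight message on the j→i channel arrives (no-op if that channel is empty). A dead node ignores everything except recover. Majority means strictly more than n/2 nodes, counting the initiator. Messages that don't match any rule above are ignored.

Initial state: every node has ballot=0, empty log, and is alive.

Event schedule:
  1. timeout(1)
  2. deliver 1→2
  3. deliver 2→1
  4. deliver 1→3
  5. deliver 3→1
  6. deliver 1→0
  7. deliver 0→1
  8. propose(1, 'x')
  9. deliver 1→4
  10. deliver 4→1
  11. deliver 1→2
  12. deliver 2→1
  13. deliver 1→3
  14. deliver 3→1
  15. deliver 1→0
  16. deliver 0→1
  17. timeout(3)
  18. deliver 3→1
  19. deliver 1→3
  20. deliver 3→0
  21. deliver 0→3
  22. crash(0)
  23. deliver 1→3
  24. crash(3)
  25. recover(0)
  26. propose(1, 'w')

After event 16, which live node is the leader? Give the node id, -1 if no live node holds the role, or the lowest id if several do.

1

step 1 timeout(1): 1={cand,b=6,log=-}
step 2 deliver 1→2: 2={foll,b=6,log=-}
step 3 deliver 2→1: —
step 4 deliver 1→3: 3={foll,b=6,log=-}
step 5 deliver 3→1: 1={lead,b=6,log=-}
step 6 deliver 1→0: 0={foll,b=6,log=-}
step 7 deliver 0→1: —
step 8 propose(1,'x'): —
step 9 deliver 1→4: 4={foll,b=6,log=-}
step 10 deliver 4→1: —
step 11 deliver 1→2: 2={foll,b=6,log=x}
step 12 deliver 2→1: —
step 13 deliver 1→3: 3={foll,b=6,log=x}
step 14 deliver 3→1: 1={lead,b=6,log=x}
step 15 deliver 1→0: 0={foll,b=6,log=x}
step 16 deliver 0→1: —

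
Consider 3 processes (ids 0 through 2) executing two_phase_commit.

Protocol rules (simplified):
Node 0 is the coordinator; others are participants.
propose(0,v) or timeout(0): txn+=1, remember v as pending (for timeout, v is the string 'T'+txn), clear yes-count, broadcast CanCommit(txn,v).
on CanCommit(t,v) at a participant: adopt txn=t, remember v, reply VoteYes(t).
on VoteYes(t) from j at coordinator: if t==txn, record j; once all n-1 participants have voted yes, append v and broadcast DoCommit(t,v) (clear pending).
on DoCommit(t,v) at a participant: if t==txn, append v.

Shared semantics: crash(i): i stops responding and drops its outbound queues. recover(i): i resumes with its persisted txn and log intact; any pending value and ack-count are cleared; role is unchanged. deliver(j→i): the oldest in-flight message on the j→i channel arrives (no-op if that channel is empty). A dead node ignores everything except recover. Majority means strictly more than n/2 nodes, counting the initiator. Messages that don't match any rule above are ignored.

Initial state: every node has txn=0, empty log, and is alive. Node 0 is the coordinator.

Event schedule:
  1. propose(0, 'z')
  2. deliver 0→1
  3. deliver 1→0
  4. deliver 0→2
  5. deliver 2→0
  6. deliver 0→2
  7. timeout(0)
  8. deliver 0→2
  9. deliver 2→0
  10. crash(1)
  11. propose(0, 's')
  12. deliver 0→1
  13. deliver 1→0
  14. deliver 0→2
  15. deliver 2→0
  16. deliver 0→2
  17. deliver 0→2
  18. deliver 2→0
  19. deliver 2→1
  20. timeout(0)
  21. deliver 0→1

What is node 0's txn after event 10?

2

e1 propose(0,'z'): 0[coor,t=1,-]
e2 deliver 0→1: 1[part,t=1,-]
e3 deliver 1→0: ·
e4 deliver 0→2: 2[part,t=1,-]
e5 deliver 2→0: 0[coor,t=1,z]
e6 deliver 0→2: 2[part,t=1,z]
e7 timeout(0): 0[coor,t=2,z]
e8 deliver 0→2: 2[part,t=2,z]
e9 deliver 2→0: ·
e10 crash(1): 1[✗part,t=1,-]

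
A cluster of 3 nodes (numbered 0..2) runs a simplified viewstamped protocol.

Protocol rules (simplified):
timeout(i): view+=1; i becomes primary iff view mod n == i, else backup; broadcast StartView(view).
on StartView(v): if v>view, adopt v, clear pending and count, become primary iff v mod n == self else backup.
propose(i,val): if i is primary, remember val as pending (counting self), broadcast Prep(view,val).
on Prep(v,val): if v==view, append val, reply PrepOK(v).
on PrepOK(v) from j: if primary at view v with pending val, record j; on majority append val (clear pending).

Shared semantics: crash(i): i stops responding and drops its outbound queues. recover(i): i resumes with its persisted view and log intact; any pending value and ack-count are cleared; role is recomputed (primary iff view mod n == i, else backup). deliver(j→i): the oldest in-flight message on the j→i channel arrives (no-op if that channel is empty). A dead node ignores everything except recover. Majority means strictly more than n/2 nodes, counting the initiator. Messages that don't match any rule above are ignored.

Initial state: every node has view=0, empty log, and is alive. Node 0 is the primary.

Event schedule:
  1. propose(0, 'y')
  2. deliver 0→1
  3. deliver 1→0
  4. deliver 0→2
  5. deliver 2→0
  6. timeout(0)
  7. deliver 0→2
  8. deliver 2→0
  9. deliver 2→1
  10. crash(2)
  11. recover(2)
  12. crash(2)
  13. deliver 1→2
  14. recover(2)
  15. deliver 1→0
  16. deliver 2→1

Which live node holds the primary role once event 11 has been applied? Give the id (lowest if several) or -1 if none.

step 1 propose(0,'y'): —
step 2 deliver 0→1: 1={back,v=0,log=y}
step 3 deliver 1→0: 0={prim,v=0,log=y}
step 4 deliver 0→2: 2={back,v=0,log=y}
step 5 deliver 2→0: —
step 6 timeout(0): 0={back,v=1,log=y}
step 7 deliver 0→2: 2={back,v=1,log=y}
step 8 deliver 2→0: —
step 9 deliver 2→1: —
step 10 crash(2): 2={✗back,v=1,log=y}
step 11 recover(2): 2={back,v=1,log=y}

-1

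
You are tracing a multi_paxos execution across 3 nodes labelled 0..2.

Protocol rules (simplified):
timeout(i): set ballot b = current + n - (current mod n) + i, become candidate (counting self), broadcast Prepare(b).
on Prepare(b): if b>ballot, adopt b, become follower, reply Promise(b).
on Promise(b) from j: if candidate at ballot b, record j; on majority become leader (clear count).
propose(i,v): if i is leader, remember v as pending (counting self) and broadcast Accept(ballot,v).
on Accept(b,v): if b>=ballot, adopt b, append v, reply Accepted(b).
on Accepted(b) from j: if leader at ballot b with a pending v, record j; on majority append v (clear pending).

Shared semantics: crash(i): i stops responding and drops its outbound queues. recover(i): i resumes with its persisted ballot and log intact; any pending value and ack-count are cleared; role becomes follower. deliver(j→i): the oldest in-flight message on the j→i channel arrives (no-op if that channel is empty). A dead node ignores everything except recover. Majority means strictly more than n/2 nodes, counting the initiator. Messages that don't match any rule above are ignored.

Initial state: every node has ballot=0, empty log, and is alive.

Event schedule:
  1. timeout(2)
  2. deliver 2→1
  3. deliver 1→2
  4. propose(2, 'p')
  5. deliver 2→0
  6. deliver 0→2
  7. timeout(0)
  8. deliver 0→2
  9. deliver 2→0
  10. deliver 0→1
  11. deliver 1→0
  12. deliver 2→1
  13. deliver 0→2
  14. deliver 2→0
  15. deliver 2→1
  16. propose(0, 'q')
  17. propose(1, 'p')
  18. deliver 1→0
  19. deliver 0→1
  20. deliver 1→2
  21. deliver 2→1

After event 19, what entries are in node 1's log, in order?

1. timeout(2):  <2:cand b5 ->
2. deliver 2→1:  <1:foll b5 ->
3. deliver 1→2:  <2:lead b5 ->
4. propose(2,'p'):  nop
5. deliver 2→0:  <0:foll b5 ->
6. deliver 0→2:  nop
7. timeout(0):  <0:cand b6 ->
8. deliver 0→2:  <2:foll b6 ->
9. deliver 2→0:  nop
10. deliver 0→1:  <1:foll b6 ->
11. deliver 1→0:  <0:lead b6 ->
12. deliver 2→1:  nop
13. deliver 0→2:  nop
14. deliver 2→0:  nop
15. deliver 2→1:  nop
16. propose(0,'q'):  nop
17. propose(1,'p'):  nop
18. deliver 1→0:  nop
19. deliver 0→1:  <1:foll b6 q>

q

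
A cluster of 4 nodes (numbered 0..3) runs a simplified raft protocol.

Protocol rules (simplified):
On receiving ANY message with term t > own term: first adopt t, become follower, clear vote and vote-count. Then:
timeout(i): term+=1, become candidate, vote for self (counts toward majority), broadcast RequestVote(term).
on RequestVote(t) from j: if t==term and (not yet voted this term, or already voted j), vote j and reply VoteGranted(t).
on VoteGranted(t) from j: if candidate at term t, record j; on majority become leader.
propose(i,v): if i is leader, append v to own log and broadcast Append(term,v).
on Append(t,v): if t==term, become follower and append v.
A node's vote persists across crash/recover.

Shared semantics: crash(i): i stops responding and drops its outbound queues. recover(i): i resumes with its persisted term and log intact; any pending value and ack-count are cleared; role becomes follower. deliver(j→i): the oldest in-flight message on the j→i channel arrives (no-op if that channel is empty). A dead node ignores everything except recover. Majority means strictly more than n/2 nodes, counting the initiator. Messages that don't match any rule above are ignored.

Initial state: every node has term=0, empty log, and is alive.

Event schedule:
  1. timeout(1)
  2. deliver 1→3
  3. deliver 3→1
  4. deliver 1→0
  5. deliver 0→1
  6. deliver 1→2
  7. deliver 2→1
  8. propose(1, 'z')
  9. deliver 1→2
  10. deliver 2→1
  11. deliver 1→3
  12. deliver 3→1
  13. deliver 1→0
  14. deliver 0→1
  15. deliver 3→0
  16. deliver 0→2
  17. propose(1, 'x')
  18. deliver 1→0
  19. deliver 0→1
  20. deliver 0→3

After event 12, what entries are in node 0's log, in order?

[1] timeout(1) → N1(cand t1 [-])
[2] deliver 1→3 → N3(foll t1 [-])
[3] deliver 3→1 → ∅
[4] deliver 1→0 → N0(foll t1 [-])
[5] deliver 0→1 → N1(lead t1 [-])
[6] deliver 1→2 → N2(foll t1 [-])
[7] deliver 2→1 → ∅
[8] propose(1,'z') → N1(lead t1 [z])
[9] deliver 1→2 → N2(foll t1 [z])
[10] deliver 2→1 → ∅
[11] deliver 1→3 → N3(foll t1 [z])
[12] deliver 3→1 → ∅

empty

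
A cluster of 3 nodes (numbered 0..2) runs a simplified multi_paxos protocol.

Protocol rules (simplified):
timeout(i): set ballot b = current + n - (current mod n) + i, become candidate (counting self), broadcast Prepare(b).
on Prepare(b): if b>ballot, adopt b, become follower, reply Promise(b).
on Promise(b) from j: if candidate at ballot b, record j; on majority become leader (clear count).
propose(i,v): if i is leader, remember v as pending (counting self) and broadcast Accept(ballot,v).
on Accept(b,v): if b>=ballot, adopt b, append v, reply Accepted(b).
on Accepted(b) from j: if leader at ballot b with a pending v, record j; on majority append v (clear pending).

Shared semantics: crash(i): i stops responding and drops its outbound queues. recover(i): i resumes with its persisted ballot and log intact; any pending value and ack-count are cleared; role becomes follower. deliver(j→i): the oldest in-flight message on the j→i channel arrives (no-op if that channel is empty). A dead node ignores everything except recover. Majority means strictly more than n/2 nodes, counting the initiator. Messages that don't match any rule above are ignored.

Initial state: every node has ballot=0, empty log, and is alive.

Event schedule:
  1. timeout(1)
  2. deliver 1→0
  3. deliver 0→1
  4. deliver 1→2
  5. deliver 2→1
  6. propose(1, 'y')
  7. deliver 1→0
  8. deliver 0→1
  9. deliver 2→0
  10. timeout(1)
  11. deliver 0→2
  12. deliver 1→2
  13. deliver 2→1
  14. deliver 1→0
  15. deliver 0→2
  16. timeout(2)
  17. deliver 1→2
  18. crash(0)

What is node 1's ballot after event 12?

step 1 timeout(1): 1={cand,b=4,log=-}
step 2 deliver 1→0: 0={foll,b=4,log=-}
step 3 deliver 0→1: 1={lead,b=4,log=-}
step 4 deliver 1→2: 2={foll,b=4,log=-}
step 5 deliver 2→1: —
step 6 propose(1,'y'): —
step 7 deliver 1→0: 0={foll,b=4,log=y}
step 8 deliver 0→1: 1={lead,b=4,log=y}
step 9 deliver 2→0: —
step 10 timeout(1): 1={cand,b=7,log=y}
step 11 deliver 0→2: —
step 12 deliver 1→2: 2={foll,b=4,log=y}

7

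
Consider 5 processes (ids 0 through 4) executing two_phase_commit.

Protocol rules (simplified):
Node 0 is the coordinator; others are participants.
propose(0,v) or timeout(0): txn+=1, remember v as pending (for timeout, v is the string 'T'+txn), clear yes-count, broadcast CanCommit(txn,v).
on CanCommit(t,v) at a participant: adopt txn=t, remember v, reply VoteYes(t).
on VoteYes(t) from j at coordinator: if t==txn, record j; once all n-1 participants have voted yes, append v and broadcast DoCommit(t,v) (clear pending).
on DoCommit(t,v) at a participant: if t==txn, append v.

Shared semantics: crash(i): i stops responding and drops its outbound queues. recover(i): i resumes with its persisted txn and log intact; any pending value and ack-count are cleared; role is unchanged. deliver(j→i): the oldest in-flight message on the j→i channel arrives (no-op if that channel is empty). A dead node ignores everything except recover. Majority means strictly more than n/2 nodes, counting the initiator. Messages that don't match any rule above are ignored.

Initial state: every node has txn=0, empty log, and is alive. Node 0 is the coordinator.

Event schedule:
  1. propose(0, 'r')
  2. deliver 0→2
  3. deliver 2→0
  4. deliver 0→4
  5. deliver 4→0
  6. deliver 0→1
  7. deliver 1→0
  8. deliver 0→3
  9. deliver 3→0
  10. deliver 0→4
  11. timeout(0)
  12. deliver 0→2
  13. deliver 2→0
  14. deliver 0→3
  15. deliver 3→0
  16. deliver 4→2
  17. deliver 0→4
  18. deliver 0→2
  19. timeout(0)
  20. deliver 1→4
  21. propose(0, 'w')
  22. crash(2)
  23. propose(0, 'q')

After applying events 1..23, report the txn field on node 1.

e1 propose(0,'r'): 0[coor,t=1,-]
e2 deliver 0→2: 2[part,t=1,-]
e3 deliver 2→0: ·
e4 deliver 0→4: 4[part,t=1,-]
e5 deliver 4→0: ·
e6 deliver 0→1: 1[part,t=1,-]
e7 deliver 1→0: ·
e8 deliver 0→3: 3[part,t=1,-]
e9 deliver 3→0: 0[coor,t=1,r]
e10 deliver 0→4: 4[part,t=1,r]
e11 timeout(0): 0[coor,t=2,r]
e12 deliver 0→2: 2[part,t=1,r]
e13 deliver 2→0: ·
e14 deliver 0→3: 3[part,t=1,r]
e15 deliver 3→0: ·
e16 deliver 4→2: ·
e17 deliver 0→4: 4[part,t=2,r]
e18 deliver 0→2: 2[part,t=2,r]
e19 timeout(0): 0[coor,t=3,r]
e20 deliver 1→4: ·
e21 propose(0,'w'): 0[coor,t=4,r]
e22 crash(2): 2[✗part,t=2,r]
e23 propose(0,'q'): 0[coor,t=5,r]

1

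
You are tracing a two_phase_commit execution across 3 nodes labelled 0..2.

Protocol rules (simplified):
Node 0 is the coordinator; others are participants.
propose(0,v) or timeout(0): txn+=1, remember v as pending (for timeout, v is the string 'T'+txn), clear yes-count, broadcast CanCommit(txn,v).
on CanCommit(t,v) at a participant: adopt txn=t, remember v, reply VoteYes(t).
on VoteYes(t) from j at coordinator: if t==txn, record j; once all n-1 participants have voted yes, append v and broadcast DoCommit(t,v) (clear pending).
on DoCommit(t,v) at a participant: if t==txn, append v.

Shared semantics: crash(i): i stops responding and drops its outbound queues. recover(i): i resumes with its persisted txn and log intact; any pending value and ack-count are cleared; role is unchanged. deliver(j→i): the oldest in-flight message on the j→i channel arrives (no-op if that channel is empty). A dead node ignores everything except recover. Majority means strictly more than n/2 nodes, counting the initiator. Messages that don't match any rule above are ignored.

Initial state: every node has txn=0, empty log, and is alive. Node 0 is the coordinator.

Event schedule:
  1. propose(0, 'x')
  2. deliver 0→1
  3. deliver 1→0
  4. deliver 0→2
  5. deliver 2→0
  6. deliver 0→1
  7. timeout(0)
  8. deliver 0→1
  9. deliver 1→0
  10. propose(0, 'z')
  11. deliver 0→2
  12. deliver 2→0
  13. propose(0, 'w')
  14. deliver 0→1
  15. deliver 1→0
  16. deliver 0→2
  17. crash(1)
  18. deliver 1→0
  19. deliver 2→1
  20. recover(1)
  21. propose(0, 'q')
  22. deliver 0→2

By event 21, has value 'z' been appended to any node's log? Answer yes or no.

after 1 — propose(0,'x'): n0:coor/t1/[-]
after 2 — deliver 0→1: n1:part/t1/[-]
after 3 — deliver 1→0: ·
after 4 — deliver 0→2: n2:part/t1/[-]
after 5 — deliver 2→0: n0:coor/t1/[x]
after 6 — deliver 0→1: n1:part/t1/[x]
after 7 — timeout(0): n0:coor/t2/[x]
after 8 — deliver 0→1: n1:part/t2/[x]
after 9 — deliver 1→0: ·
after 10 — propose(0,'z'): n0:coor/t3/[x]
after 11 — deliver 0→2: n2:part/t1/[x]
after 12 — deliver 2→0: ·
after 13 — propose(0,'w'): n0:coor/t4/[x]
after 14 — deliver 0→1: n1:part/t3/[x]
after 15 — deliver 1→0: ·
after 16 — deliver 0→2: n2:part/t2/[x]
after 17 — crash(1): n1:✗part/t3/[x]
after 18 — deliver 1→0: ·
after 19 — deliver 2→1: ·
after 20 — recover(1): n1:part/t3/[x]
after 21 — propose(0,'q'): n0:coor/t5/[x]

no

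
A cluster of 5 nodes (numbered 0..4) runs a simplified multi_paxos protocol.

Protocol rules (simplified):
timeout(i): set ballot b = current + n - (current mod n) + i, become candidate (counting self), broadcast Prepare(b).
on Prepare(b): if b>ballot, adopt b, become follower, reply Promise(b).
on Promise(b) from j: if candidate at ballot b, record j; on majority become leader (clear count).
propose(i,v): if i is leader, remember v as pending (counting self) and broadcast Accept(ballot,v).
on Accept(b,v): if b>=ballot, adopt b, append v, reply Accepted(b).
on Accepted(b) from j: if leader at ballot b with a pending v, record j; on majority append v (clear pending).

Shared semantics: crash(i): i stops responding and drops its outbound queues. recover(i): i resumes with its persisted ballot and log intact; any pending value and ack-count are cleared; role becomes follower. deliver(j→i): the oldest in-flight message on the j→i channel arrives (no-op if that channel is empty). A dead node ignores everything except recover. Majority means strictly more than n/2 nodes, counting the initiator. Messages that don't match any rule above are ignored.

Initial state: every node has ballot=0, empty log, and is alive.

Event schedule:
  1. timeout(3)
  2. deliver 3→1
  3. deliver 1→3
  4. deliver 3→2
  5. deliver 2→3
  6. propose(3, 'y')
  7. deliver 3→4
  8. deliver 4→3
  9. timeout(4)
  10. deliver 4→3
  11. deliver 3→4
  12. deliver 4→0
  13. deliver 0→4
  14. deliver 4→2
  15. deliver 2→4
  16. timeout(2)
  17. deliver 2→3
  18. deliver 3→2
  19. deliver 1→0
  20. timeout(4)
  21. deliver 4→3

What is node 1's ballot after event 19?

8

1. timeout(3):  <3:cand b8 ->
2. deliver 3→1:  <1:foll b8 ->
3. deliver 1→3:  nop
4. deliver 3→2:  <2:foll b8 ->
5. deliver 2→3:  <3:lead b8 ->
6. propose(3,'y'):  nop
7. deliver 3→4:  <4:foll b8 ->
8. deliver 4→3:  nop
9. timeout(4):  <4:cand b14 ->
10. deliver 4→3:  <3:foll b14 ->
11. deliver 3→4:  nop
12. deliver 4→0:  <0:foll b14 ->
13. deliver 0→4:  nop
14. deliver 4→2:  <2:foll b14 ->
15. deliver 2→4:  <4:lead b14 ->
16. timeout(2):  <2:cand b17 ->
17. deliver 2→3:  <3:foll b17 ->
18. deliver 3→2:  nop
19. deliver 1→0:  nop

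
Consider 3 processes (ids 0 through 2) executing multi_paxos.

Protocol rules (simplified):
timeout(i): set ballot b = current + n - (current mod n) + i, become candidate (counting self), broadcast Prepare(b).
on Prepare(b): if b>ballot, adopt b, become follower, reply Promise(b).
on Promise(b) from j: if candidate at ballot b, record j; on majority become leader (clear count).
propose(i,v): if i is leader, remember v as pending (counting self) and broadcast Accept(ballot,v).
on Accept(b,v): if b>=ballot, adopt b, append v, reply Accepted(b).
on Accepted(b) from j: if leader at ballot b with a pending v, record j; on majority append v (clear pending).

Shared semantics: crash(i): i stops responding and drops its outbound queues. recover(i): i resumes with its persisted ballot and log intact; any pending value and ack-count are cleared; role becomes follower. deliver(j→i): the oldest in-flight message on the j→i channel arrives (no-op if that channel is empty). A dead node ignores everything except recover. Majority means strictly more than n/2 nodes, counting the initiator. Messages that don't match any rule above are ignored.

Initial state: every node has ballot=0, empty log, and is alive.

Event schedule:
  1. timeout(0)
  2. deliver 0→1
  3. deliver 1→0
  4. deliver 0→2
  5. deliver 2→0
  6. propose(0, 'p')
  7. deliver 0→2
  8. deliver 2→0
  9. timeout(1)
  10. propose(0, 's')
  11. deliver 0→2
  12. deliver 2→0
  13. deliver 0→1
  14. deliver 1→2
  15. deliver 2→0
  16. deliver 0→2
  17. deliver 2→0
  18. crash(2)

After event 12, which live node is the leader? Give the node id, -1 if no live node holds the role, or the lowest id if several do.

0

step 1 timeout(0): 0={cand,b=3,log=-}
step 2 deliver 0→1: 1={foll,b=3,log=-}
step 3 deliver 1→0: 0={lead,b=3,log=-}
step 4 deliver 0→2: 2={foll,b=3,log=-}
step 5 deliver 2→0: —
step 6 propose(0,'p'): —
step 7 deliver 0→2: 2={foll,b=3,log=p}
step 8 deliver 2→0: 0={lead,b=3,log=p}
step 9 timeout(1): 1={cand,b=7,log=-}
step 10 propose(0,'s'): —
step 11 deliver 0→2: 2={foll,b=3,log=p,s}
step 12 deliver 2→0: 0={lead,b=3,log=p,s}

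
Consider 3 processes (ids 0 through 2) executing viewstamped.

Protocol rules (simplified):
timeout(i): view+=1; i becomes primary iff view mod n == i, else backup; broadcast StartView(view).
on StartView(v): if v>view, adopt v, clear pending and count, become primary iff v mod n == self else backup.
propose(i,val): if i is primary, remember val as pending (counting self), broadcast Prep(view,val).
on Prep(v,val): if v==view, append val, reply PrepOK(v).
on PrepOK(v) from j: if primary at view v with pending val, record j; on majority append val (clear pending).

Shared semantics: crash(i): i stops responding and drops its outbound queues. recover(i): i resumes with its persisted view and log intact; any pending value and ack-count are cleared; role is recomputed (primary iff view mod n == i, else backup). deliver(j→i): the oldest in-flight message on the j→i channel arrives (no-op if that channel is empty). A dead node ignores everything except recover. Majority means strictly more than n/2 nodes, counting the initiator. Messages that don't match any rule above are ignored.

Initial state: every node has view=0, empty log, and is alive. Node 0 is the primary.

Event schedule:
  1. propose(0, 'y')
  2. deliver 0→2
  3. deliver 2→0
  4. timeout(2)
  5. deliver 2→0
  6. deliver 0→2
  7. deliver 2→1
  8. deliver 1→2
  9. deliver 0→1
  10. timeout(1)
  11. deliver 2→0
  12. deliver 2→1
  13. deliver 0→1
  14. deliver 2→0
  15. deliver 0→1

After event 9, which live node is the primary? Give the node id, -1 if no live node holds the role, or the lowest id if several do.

after 1 — propose(0,'y'): ·
after 2 — deliver 0→2: n2:back/v0/[y]
after 3 — deliver 2→0: n0:prim/v0/[y]
after 4 — timeout(2): n2:back/v1/[y]
after 5 — deliver 2→0: n0:back/v1/[y]
after 6 — deliver 0→2: ·
after 7 — deliver 2→1: n1:prim/v1/[-]
after 8 — deliver 1→2: ·
after 9 — deliver 0→1: ·

1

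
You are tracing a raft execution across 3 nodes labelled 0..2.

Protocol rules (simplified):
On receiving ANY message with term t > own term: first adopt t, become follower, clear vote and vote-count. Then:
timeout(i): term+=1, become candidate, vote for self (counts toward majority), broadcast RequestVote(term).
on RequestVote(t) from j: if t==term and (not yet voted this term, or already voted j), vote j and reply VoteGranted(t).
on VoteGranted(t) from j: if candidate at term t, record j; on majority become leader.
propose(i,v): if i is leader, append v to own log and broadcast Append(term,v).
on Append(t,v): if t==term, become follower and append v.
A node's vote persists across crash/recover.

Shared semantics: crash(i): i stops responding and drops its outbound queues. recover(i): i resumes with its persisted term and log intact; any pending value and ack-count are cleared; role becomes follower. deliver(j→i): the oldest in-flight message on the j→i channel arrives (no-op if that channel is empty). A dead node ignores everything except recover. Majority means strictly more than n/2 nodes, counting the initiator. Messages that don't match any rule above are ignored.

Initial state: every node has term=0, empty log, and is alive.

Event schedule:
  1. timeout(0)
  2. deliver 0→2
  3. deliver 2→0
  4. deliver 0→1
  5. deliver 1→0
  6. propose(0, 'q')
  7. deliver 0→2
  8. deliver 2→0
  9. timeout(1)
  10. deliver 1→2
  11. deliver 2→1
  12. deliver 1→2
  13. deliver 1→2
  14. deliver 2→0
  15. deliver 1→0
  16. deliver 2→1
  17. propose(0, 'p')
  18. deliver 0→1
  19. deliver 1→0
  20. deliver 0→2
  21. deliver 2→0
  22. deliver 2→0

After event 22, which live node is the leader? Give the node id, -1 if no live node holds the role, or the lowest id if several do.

1

e1 timeout(0): 0[cand,t=1,-]
e2 deliver 0→2: 2[foll,t=1,-]
e3 deliver 2→0: 0[lead,t=1,-]
e4 deliver 0→1: 1[foll,t=1,-]
e5 deliver 1→0: ·
e6 propose(0,'q'): 0[lead,t=1,q]
e7 deliver 0→2: 2[foll,t=1,q]
e8 deliver 2→0: ·
e9 timeout(1): 1[cand,t=2,-]
e10 deliver 1→2: 2[foll,t=2,q]
e11 deliver 2→1: 1[lead,t=2,-]
e12 deliver 1→2: ·
e13 deliver 1→2: ·
e14 deliver 2→0: ·
e15 deliver 1→0: 0[foll,t=2,q]
e16 deliver 2→1: ·
e17 propose(0,'p'): ·
e18 deliver 0→1: ·
e19 deliver 1→0: ·
e20 deliver 0→2: ·
e21 deliver 2→0: ·
e22 deliver 2→0: ·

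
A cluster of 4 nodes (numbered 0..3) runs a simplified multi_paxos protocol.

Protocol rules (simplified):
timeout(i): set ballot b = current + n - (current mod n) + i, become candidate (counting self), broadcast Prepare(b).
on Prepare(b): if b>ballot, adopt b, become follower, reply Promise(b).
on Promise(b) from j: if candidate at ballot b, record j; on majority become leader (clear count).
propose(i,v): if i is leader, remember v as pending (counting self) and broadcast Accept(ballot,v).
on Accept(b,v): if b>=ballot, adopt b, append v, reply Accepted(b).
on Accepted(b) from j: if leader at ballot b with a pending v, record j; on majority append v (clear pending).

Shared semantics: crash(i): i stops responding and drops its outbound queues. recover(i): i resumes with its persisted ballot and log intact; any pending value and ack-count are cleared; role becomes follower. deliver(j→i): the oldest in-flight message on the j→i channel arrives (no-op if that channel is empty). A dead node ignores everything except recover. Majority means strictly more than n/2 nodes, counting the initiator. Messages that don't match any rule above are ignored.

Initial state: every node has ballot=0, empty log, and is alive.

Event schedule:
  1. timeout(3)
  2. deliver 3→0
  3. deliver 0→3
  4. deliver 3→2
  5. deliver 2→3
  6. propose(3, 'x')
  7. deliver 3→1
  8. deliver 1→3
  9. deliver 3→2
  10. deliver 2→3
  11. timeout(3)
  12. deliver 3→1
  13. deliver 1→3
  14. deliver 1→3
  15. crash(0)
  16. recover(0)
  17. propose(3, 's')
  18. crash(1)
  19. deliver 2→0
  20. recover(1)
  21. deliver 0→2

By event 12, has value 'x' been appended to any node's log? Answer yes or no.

yes

[1] timeout(3) → N3(cand b7 [-])
[2] deliver 3→0 → N0(foll b7 [-])
[3] deliver 0→3 → ∅
[4] deliver 3→2 → N2(foll b7 [-])
[5] deliver 2→3 → N3(lead b7 [-])
[6] propose(3,'x') → ∅
[7] deliver 3→1 → N1(foll b7 [-])
[8] deliver 1→3 → ∅
[9] deliver 3→2 → N2(foll b7 [x])
[10] deliver 2→3 → ∅
[11] timeout(3) → N3(cand b11 [-])
[12] deliver 3→1 → N1(foll b7 [x])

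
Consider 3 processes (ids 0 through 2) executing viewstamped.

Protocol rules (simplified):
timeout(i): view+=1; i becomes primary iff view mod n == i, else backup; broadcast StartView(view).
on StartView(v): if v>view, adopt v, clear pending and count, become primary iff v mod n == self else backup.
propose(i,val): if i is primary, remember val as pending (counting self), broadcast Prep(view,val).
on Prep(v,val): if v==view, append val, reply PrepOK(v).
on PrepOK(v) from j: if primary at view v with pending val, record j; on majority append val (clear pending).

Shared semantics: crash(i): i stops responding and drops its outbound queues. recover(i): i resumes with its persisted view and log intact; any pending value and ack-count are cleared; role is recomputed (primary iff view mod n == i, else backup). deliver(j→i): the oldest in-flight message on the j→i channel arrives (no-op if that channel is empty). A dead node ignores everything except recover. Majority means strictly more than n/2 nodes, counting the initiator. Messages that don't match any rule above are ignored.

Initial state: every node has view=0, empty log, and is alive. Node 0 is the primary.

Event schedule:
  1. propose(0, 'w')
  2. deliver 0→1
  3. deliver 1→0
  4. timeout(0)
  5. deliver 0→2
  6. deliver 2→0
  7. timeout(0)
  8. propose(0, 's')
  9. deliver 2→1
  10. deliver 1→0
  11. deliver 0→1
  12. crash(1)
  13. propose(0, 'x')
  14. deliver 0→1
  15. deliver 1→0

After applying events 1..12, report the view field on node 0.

e1 propose(0,'w'): ·
e2 deliver 0→1: 1[back,v=0,w]
e3 deliver 1→0: 0[prim,v=0,w]
e4 timeout(0): 0[back,v=1,w]
e5 deliver 0→2: 2[back,v=0,w]
e6 deliver 2→0: ·
e7 timeout(0): 0[back,v=2,w]
e8 propose(0,'s'): ·
e9 deliver 2→1: ·
e10 deliver 1→0: ·
e11 deliver 0→1: 1[prim,v=1,w]
e12 crash(1): 1[✗prim,v=1,w]

2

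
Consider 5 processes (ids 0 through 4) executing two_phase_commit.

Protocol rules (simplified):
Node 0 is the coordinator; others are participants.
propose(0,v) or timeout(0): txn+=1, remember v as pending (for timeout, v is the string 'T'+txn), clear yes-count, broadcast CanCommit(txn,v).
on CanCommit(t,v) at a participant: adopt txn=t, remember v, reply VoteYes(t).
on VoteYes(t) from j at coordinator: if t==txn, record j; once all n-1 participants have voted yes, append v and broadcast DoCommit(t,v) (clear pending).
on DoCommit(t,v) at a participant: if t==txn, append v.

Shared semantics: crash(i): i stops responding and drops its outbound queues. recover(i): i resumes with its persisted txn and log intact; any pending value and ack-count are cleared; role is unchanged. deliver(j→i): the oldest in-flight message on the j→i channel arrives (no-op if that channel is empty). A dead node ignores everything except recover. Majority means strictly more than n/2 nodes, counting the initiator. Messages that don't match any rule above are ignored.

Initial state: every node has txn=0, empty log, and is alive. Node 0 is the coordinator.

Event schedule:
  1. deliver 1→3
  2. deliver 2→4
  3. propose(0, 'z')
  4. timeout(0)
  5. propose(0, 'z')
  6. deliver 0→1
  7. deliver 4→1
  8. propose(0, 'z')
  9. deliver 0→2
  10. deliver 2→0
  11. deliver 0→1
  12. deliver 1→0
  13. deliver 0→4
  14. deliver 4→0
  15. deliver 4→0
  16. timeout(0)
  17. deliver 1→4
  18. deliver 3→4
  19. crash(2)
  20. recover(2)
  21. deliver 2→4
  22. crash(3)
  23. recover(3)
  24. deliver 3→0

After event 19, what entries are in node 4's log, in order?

e1 deliver 1→3: ·
e2 deliver 2→4: ·
e3 propose(0,'z'): 0[coor,t=1,-]
e4 timeout(0): 0[coor,t=2,-]
e5 propose(0,'z'): 0[coor,t=3,-]
e6 deliver 0→1: 1[part,t=1,-]
e7 deliver 4→1: ·
e8 propose(0,'z'): 0[coor,t=4,-]
e9 deliver 0→2: 2[part,t=1,-]
e10 deliver 2→0: ·
e11 deliver 0→1: 1[part,t=2,-]
e12 deliver 1→0: ·
e13 deliver 0→4: 4[part,t=1,-]
e14 deliver 4→0: ·
e15 deliver 4→0: ·
e16 timeout(0): 0[coor,t=5,-]
e17 deliver 1→4: ·
e18 deliver 3→4: ·
e19 crash(2): 2[✗part,t=1,-]

empty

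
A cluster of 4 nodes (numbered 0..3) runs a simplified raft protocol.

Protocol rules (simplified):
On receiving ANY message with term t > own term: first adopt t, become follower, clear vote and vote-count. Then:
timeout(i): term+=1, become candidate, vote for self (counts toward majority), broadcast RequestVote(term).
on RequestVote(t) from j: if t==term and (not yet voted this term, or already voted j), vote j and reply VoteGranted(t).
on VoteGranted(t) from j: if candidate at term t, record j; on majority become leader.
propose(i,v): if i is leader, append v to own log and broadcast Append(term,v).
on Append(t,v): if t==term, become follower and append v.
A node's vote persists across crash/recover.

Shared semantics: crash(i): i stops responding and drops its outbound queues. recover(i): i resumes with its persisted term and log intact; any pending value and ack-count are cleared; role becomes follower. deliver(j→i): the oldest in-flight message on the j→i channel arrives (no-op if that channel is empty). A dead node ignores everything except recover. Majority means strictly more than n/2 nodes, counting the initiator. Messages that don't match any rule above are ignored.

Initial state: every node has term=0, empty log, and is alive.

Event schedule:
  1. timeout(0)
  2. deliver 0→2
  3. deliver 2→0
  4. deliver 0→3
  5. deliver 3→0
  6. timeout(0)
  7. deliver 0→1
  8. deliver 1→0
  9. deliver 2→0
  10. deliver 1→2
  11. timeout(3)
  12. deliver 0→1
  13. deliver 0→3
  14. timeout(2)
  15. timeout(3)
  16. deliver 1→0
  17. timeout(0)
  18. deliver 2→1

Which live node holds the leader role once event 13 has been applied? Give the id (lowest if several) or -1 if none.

step 1 timeout(0): 0={cand,t=1,log=-}
step 2 deliver 0→2: 2={foll,t=1,log=-}
step 3 deliver 2→0: —
step 4 deliver 0→3: 3={foll,t=1,log=-}
step 5 deliver 3→0: 0={lead,t=1,log=-}
step 6 timeout(0): 0={cand,t=2,log=-}
step 7 deliver 0→1: 1={foll,t=1,log=-}
step 8 deliver 1→0: —
step 9 deliver 2→0: —
step 10 deliver 1→2: —
step 11 timeout(3): 3={cand,t=2,log=-}
step 12 deliver 0→1: 1={foll,t=2,log=-}
step 13 deliver 0→3: —

-1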